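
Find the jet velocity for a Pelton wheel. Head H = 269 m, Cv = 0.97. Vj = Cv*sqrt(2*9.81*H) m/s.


Vj = 0.97 * sqrt(2*9.81*269) = 70.4689 m/s


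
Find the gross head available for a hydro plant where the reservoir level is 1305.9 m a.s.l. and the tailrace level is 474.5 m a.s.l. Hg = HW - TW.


Hg = 1305.9 - 474.5 = 831.4000 m


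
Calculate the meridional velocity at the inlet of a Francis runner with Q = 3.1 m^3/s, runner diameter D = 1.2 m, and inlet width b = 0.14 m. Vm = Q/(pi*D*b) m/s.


Vm = 3.1 / (pi * 1.2 * 0.14) = 5.8736 m/s


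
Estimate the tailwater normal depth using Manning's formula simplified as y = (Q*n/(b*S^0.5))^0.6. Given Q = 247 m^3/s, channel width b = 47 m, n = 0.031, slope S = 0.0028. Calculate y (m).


y = (247 * 0.031 / (47 * 0.0028^0.5))^0.6 = 1.9635 m


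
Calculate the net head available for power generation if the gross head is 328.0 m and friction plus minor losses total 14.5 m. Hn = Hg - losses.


Hn = 328.0 - 14.5 = 313.5000 m


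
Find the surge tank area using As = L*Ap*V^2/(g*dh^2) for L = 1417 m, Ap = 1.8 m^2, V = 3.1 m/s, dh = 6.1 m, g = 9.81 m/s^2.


As = 1417 * 1.8 * 3.1^2 / (9.81 * 6.1^2) = 67.1486 m^2


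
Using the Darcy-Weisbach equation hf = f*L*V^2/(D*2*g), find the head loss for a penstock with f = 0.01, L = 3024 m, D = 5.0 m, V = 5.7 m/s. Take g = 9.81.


hf = 0.01 * 3024 * 5.7^2 / (5.0 * 2 * 9.81) = 10.0153 m


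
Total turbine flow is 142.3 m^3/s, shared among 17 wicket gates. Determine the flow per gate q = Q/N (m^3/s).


q = 142.3 / 17 = 8.3706 m^3/s


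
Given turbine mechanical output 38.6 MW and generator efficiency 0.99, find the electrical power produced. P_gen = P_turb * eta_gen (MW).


P_gen = 38.6 * 0.99 = 38.2140 MW


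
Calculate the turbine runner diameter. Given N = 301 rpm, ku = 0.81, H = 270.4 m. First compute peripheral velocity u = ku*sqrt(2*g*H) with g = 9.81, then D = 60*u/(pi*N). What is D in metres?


u = 0.81 * sqrt(2*9.81*270.4) = 58.9981 m/s
D = 60 * 58.9981 / (pi * 301) = 3.7435 m


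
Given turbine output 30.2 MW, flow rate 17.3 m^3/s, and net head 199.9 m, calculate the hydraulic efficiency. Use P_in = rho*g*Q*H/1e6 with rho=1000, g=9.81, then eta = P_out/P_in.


P_in = 1000 * 9.81 * 17.3 * 199.9 / 1e6 = 33.9256 MW
eta = 30.2 / 33.9256 = 0.8902


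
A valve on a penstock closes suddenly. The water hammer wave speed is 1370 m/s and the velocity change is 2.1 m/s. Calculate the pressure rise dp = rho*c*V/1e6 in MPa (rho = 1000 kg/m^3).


dp = 1000 * 1370 * 2.1 / 1e6 = 2.8770 MPa


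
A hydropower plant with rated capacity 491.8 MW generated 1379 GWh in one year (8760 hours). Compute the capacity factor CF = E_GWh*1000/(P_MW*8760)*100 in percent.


CF = 1379 * 1000 / (491.8 * 8760) * 100 = 32.0090 %


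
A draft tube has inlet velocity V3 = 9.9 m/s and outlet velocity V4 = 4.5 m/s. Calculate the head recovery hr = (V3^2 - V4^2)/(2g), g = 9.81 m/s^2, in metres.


hr = (9.9^2 - 4.5^2) / (2*9.81) = 3.9633 m


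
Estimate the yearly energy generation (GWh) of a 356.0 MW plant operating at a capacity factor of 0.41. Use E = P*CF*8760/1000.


E = 356.0 * 0.41 * 8760 / 1000 = 1278.6096 GWh


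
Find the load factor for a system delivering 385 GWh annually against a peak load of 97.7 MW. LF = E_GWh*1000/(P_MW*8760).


LF = 385 * 1000 / (97.7 * 8760) = 0.4498


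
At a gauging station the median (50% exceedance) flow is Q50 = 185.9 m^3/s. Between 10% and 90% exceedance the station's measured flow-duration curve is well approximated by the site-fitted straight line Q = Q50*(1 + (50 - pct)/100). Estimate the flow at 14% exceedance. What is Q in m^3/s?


Q = 185.9 * (1 + (50 - 14)/100) = 252.8240 m^3/s


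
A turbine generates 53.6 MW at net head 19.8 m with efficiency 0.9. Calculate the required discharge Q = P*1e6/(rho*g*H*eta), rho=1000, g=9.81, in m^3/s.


Q = 53.6 * 1e6 / (1000 * 9.81 * 19.8 * 0.9) = 306.6112 m^3/s


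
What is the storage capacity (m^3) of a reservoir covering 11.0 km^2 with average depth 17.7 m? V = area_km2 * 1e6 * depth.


V = 11.0 * 1e6 * 17.7 = 1.9470e+08 m^3


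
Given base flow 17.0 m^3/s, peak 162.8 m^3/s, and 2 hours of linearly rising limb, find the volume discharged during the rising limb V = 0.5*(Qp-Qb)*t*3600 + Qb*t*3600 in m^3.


V = 0.5*(162.8 - 17.0)*2*3600 + 17.0*2*3600 = 647280.0000 m^3


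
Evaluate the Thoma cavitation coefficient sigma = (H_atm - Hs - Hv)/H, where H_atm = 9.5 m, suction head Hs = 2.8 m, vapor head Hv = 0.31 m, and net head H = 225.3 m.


sigma = (9.5 - 2.8 - 0.31) / 225.3 = 0.0284


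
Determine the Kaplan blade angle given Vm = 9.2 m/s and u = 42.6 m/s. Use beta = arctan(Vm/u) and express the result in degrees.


beta = arctan(9.2 / 42.6) = 12.1866 degrees


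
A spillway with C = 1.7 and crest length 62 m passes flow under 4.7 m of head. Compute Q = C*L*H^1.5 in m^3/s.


Q = 1.7 * 62 * 4.7^1.5 = 1073.9582 m^3/s


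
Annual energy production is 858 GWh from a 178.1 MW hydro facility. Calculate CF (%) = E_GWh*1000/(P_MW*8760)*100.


CF = 858 * 1000 / (178.1 * 8760) * 100 = 54.9945 %


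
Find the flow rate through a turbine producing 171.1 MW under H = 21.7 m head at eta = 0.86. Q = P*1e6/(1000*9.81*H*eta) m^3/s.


Q = 171.1 * 1e6 / (1000 * 9.81 * 21.7 * 0.86) = 934.5936 m^3/s


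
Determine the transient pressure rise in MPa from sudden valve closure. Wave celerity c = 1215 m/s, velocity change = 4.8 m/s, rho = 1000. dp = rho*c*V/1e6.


dp = 1000 * 1215 * 4.8 / 1e6 = 5.8320 MPa


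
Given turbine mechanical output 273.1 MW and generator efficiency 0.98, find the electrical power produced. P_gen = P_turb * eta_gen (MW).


P_gen = 273.1 * 0.98 = 267.6380 MW


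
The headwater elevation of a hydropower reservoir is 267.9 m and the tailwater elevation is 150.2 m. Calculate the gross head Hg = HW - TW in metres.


Hg = 267.9 - 150.2 = 117.7000 m


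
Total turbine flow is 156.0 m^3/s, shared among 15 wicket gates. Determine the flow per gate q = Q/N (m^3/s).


q = 156.0 / 15 = 10.4000 m^3/s


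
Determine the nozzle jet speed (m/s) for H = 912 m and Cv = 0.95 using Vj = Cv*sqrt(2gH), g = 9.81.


Vj = 0.95 * sqrt(2*9.81*912) = 127.0780 m/s


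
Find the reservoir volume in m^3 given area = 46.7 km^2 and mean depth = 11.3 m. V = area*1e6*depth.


V = 46.7 * 1e6 * 11.3 = 5.2771e+08 m^3


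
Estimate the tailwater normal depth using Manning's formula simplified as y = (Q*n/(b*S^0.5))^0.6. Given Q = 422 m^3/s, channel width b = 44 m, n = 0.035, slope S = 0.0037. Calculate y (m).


y = (422 * 0.035 / (44 * 0.0037^0.5))^0.6 = 2.7867 m


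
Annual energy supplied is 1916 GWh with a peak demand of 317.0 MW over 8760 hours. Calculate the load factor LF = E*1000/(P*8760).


LF = 1916 * 1000 / (317.0 * 8760) = 0.6900


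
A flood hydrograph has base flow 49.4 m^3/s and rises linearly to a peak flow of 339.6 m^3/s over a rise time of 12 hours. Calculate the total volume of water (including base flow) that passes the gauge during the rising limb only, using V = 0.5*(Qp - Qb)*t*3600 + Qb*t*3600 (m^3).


V = 0.5*(339.6 - 49.4)*12*3600 + 49.4*12*3600 = 8.4024e+06 m^3


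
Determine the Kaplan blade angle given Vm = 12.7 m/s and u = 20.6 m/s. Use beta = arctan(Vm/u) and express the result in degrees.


beta = arctan(12.7 / 20.6) = 31.6540 degrees


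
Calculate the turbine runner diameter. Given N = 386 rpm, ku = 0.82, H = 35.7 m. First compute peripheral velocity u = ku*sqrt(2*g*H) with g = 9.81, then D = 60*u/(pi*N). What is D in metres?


u = 0.82 * sqrt(2*9.81*35.7) = 21.7019 m/s
D = 60 * 21.7019 / (pi * 386) = 1.0738 m


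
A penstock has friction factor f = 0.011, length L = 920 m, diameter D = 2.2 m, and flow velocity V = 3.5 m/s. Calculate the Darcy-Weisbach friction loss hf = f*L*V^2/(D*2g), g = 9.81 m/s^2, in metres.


hf = 0.011 * 920 * 3.5^2 / (2.2 * 2 * 9.81) = 2.8721 m


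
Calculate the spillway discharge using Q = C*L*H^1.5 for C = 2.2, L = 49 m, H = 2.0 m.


Q = 2.2 * 49 * 2.0^1.5 = 304.9044 m^3/s


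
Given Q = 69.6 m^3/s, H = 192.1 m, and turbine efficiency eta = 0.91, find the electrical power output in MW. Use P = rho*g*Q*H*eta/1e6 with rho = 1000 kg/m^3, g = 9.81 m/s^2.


P = 1000 * 9.81 * 69.6 * 192.1 * 0.91 / 1e6 = 119.3568 MW


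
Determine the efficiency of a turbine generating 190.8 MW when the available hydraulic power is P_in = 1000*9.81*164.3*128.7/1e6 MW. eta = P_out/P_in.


P_in = 1000 * 9.81 * 164.3 * 128.7 / 1e6 = 207.4365 MW
eta = 190.8 / 207.4365 = 0.9198


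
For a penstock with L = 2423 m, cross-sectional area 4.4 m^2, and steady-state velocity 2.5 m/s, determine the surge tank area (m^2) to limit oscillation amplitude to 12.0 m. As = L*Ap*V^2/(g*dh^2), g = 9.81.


As = 2423 * 4.4 * 2.5^2 / (9.81 * 12.0^2) = 47.1688 m^2


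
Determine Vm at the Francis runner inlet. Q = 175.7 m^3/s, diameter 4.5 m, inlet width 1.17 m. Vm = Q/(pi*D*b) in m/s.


Vm = 175.7 / (pi * 4.5 * 1.17) = 10.6224 m/s


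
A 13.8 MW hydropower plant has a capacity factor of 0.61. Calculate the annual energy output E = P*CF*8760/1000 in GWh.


E = 13.8 * 0.61 * 8760 / 1000 = 73.7417 GWh


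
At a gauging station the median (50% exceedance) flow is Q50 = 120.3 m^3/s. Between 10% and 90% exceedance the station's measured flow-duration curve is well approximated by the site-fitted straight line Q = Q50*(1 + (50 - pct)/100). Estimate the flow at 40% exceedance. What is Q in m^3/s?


Q = 120.3 * (1 + (50 - 40)/100) = 132.3300 m^3/s


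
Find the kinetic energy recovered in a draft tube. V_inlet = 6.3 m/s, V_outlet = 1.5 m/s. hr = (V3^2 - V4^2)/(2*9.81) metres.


hr = (6.3^2 - 1.5^2) / (2*9.81) = 1.9083 m


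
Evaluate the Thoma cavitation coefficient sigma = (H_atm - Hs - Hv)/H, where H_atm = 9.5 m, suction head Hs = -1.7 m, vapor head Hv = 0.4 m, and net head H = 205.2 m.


sigma = (9.5 - (-1.7) - 0.4) / 205.2 = 0.0526


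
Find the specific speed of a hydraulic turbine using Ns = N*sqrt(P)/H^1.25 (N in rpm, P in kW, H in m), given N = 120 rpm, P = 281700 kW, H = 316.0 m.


Ns = 120 * 281700^0.5 / 316.0^1.25 = 47.8042


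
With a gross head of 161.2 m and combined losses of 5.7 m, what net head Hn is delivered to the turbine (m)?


Hn = 161.2 - 5.7 = 155.5000 m


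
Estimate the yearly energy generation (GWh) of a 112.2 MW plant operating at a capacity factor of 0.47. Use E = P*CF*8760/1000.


E = 112.2 * 0.47 * 8760 / 1000 = 461.9498 GWh


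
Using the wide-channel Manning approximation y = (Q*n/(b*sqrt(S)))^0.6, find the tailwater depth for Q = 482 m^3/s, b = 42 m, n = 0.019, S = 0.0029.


y = (482 * 0.019 / (42 * 0.0029^0.5))^0.6 = 2.3143 m


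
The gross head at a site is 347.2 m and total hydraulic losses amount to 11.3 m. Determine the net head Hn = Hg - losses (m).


Hn = 347.2 - 11.3 = 335.9000 m


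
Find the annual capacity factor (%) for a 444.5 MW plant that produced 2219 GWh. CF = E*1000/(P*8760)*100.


CF = 2219 * 1000 / (444.5 * 8760) * 100 = 56.9877 %


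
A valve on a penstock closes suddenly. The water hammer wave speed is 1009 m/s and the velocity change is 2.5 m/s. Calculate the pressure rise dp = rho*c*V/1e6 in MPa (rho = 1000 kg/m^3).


dp = 1000 * 1009 * 2.5 / 1e6 = 2.5225 MPa


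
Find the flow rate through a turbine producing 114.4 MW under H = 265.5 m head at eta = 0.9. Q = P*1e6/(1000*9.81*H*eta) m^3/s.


Q = 114.4 * 1e6 / (1000 * 9.81 * 265.5 * 0.9) = 48.8034 m^3/s


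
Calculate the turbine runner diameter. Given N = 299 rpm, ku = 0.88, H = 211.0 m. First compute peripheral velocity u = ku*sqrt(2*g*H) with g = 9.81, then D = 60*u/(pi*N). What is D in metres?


u = 0.88 * sqrt(2*9.81*211.0) = 56.6205 m/s
D = 60 * 56.6205 / (pi * 299) = 3.6166 m


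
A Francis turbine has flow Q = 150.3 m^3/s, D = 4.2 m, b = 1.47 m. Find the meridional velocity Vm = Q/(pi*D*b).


Vm = 150.3 / (pi * 4.2 * 1.47) = 7.7489 m/s


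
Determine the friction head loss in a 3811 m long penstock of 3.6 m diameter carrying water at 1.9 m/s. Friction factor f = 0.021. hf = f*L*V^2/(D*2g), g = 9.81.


hf = 0.021 * 3811 * 1.9^2 / (3.6 * 2 * 9.81) = 4.0904 m


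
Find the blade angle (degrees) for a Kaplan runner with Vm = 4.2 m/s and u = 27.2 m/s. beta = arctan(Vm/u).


beta = arctan(4.2 / 27.2) = 8.7778 degrees


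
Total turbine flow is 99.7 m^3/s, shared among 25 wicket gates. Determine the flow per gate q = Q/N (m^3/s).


q = 99.7 / 25 = 3.9880 m^3/s


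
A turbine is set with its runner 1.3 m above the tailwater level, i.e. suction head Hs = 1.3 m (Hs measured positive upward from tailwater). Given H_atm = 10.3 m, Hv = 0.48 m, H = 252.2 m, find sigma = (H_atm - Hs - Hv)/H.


sigma = (10.3 - 1.3 - 0.48) / 252.2 = 0.0338


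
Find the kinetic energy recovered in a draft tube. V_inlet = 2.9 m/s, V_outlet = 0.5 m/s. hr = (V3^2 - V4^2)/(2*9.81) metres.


hr = (2.9^2 - 0.5^2) / (2*9.81) = 0.4159 m


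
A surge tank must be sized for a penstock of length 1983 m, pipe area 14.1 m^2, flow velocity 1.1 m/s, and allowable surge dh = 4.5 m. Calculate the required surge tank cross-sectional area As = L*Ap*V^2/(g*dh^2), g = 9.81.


As = 1983 * 14.1 * 1.1^2 / (9.81 * 4.5^2) = 170.3073 m^2


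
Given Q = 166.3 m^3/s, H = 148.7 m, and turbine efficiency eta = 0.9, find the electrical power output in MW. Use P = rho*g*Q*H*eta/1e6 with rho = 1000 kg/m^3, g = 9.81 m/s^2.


P = 1000 * 9.81 * 166.3 * 148.7 * 0.9 / 1e6 = 218.3307 MW


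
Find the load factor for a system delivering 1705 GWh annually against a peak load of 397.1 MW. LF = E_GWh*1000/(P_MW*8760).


LF = 1705 * 1000 / (397.1 * 8760) = 0.4901


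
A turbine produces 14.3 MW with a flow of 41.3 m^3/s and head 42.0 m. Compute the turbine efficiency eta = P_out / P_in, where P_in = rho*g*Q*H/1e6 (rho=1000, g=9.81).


P_in = 1000 * 9.81 * 41.3 * 42.0 / 1e6 = 17.0164 MW
eta = 14.3 / 17.0164 = 0.8404


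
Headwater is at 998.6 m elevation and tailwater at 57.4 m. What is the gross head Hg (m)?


Hg = 998.6 - 57.4 = 941.2000 m


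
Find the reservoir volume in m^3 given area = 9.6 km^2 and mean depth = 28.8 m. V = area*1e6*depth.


V = 9.6 * 1e6 * 28.8 = 2.7648e+08 m^3


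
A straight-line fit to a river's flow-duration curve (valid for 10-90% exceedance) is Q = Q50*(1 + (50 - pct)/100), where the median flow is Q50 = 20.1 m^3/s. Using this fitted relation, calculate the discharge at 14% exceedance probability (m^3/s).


Q = 20.1 * (1 + (50 - 14)/100) = 27.3360 m^3/s


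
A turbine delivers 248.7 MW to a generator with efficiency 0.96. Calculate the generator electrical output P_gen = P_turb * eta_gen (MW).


P_gen = 248.7 * 0.96 = 238.7520 MW


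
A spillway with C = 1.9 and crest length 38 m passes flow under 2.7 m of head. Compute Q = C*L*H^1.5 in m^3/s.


Q = 1.9 * 38 * 2.7^1.5 = 320.3191 m^3/s


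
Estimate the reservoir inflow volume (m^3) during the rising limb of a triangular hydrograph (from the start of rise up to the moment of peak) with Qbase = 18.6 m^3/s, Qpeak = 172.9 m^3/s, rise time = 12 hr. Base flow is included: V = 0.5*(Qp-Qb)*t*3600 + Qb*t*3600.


V = 0.5*(172.9 - 18.6)*12*3600 + 18.6*12*3600 = 4.1364e+06 m^3


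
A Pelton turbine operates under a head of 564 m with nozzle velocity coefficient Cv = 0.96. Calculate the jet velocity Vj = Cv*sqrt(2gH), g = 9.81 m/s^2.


Vj = 0.96 * sqrt(2*9.81*564) = 100.9858 m/s


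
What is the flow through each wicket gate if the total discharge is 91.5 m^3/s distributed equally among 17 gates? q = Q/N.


q = 91.5 / 17 = 5.3824 m^3/s


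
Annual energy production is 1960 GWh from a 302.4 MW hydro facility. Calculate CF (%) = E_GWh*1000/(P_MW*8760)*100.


CF = 1960 * 1000 / (302.4 * 8760) * 100 = 73.9895 %


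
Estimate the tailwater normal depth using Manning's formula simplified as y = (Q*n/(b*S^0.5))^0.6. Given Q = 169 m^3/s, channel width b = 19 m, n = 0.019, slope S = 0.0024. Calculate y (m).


y = (169 * 0.019 / (19 * 0.0024^0.5))^0.6 = 2.1022 m


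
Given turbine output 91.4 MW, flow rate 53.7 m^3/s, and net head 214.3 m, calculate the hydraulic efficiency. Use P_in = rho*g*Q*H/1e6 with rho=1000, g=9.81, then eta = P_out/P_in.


P_in = 1000 * 9.81 * 53.7 * 214.3 / 1e6 = 112.8926 MW
eta = 91.4 / 112.8926 = 0.8096


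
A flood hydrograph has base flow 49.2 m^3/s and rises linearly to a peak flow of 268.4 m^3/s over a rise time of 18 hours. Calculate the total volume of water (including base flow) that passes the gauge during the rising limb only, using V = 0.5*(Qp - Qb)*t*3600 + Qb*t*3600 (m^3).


V = 0.5*(268.4 - 49.2)*18*3600 + 49.2*18*3600 = 1.0290e+07 m^3


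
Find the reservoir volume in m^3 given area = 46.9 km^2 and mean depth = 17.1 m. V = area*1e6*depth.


V = 46.9 * 1e6 * 17.1 = 8.0199e+08 m^3


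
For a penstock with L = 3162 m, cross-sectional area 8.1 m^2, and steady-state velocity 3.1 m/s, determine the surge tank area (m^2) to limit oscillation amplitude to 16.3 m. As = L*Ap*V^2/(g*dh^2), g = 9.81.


As = 3162 * 8.1 * 3.1^2 / (9.81 * 16.3^2) = 94.4335 m^2


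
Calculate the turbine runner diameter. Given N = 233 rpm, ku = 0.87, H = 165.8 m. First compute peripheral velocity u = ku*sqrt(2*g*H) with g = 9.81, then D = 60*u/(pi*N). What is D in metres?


u = 0.87 * sqrt(2*9.81*165.8) = 49.6205 m/s
D = 60 * 49.6205 / (pi * 233) = 4.0673 m


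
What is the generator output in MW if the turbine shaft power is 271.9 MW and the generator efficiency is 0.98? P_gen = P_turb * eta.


P_gen = 271.9 * 0.98 = 266.4620 MW


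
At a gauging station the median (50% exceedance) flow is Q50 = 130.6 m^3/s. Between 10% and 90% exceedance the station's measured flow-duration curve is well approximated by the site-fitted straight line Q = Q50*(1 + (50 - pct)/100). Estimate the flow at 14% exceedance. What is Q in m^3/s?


Q = 130.6 * (1 + (50 - 14)/100) = 177.6160 m^3/s


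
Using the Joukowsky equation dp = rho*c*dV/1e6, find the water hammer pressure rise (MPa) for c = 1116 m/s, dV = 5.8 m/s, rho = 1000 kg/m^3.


dp = 1000 * 1116 * 5.8 / 1e6 = 6.4728 MPa


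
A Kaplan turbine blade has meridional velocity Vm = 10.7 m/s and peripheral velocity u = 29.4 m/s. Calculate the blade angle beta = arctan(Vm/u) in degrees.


beta = arctan(10.7 / 29.4) = 19.9988 degrees


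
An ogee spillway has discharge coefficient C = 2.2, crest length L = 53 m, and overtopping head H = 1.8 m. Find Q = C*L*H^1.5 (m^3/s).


Q = 2.2 * 53 * 1.8^1.5 = 281.5836 m^3/s


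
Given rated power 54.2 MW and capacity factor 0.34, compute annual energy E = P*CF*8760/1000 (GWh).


E = 54.2 * 0.34 * 8760 / 1000 = 161.4293 GWh


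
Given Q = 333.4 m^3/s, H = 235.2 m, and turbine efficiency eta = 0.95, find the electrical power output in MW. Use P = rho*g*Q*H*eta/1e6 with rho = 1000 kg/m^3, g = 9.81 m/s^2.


P = 1000 * 9.81 * 333.4 * 235.2 * 0.95 / 1e6 = 730.7949 MW


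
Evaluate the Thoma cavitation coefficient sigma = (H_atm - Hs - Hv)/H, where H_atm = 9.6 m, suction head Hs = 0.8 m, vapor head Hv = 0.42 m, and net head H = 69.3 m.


sigma = (9.6 - 0.8 - 0.42) / 69.3 = 0.1209


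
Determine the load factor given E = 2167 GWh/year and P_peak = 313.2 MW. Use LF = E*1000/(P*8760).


LF = 2167 * 1000 / (313.2 * 8760) = 0.7898


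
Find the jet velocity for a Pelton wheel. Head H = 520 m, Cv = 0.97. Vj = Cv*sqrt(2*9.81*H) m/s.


Vj = 0.97 * sqrt(2*9.81*520) = 97.9767 m/s


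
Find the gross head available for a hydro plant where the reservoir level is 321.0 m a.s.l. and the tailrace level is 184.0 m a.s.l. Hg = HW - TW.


Hg = 321.0 - 184.0 = 137.0000 m


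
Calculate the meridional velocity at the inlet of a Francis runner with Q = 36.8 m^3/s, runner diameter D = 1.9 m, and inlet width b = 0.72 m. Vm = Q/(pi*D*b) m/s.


Vm = 36.8 / (pi * 1.9 * 0.72) = 8.5627 m/s


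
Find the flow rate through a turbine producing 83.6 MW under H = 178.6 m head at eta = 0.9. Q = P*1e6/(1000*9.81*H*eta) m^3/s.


Q = 83.6 * 1e6 / (1000 * 9.81 * 178.6 * 0.9) = 53.0168 m^3/s


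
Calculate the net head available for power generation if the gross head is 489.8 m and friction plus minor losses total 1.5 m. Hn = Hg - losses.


Hn = 489.8 - 1.5 = 488.3000 m


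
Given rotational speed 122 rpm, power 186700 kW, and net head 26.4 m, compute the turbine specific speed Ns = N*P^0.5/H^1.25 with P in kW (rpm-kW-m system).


Ns = 122 * 186700^0.5 / 26.4^1.25 = 880.9010


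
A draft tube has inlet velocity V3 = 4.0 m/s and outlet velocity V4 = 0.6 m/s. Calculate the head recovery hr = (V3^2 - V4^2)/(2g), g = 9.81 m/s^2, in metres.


hr = (4.0^2 - 0.6^2) / (2*9.81) = 0.7971 m


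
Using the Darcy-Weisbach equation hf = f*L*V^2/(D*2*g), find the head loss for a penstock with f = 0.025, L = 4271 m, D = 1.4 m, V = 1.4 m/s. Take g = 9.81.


hf = 0.025 * 4271 * 1.4^2 / (1.4 * 2 * 9.81) = 7.6190 m


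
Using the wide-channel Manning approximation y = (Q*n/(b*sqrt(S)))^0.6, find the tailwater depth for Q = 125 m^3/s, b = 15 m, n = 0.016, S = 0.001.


y = (125 * 0.016 / (15 * 0.001^0.5))^0.6 = 2.3712 m


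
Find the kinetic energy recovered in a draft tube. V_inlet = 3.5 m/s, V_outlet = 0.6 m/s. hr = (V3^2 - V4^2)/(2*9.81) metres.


hr = (3.5^2 - 0.6^2) / (2*9.81) = 0.6060 m


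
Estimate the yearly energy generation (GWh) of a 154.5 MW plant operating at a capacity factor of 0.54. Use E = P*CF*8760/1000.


E = 154.5 * 0.54 * 8760 / 1000 = 730.8468 GWh


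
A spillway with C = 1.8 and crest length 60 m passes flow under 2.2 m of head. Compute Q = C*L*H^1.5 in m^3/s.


Q = 1.8 * 60 * 2.2^1.5 = 352.4178 m^3/s


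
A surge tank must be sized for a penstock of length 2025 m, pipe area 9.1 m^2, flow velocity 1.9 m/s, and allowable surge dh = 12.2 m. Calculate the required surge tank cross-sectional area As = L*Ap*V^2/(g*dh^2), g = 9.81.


As = 2025 * 9.1 * 1.9^2 / (9.81 * 12.2^2) = 45.5601 m^2


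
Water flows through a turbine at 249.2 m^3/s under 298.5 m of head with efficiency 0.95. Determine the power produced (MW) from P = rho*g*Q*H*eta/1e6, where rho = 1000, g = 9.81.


P = 1000 * 9.81 * 249.2 * 298.5 * 0.95 / 1e6 = 693.2422 MW


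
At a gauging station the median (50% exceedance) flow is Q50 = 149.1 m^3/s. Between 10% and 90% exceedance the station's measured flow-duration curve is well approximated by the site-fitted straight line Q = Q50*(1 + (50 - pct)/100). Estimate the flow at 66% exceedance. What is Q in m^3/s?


Q = 149.1 * (1 + (50 - 66)/100) = 125.2440 m^3/s


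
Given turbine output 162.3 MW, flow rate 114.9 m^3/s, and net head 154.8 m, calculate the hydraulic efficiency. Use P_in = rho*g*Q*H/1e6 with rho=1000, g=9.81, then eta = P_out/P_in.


P_in = 1000 * 9.81 * 114.9 * 154.8 / 1e6 = 174.4858 MW
eta = 162.3 / 174.4858 = 0.9302


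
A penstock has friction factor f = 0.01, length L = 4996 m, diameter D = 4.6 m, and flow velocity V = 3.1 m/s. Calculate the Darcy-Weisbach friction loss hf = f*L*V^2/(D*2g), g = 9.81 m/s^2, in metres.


hf = 0.01 * 4996 * 3.1^2 / (4.6 * 2 * 9.81) = 5.3197 m


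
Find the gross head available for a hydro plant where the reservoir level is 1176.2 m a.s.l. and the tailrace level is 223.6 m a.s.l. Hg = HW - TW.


Hg = 1176.2 - 223.6 = 952.6000 m


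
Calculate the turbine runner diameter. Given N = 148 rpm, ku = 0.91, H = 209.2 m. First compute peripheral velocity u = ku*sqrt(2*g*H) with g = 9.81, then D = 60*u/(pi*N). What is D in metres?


u = 0.91 * sqrt(2*9.81*209.2) = 58.3004 m/s
D = 60 * 58.3004 / (pi * 148) = 7.5234 m


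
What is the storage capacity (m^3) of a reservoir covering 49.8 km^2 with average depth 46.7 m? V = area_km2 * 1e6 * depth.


V = 49.8 * 1e6 * 46.7 = 2.3257e+09 m^3


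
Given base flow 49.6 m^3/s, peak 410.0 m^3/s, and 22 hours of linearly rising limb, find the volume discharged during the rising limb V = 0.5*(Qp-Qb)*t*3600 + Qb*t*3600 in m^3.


V = 0.5*(410.0 - 49.6)*22*3600 + 49.6*22*3600 = 1.8200e+07 m^3


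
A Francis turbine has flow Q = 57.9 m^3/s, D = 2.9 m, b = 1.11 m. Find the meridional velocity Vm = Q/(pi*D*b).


Vm = 57.9 / (pi * 2.9 * 1.11) = 5.7254 m/s


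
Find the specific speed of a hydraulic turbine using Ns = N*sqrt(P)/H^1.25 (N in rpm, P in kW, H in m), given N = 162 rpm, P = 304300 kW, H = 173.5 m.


Ns = 162 * 304300^0.5 / 173.5^1.25 = 141.9194


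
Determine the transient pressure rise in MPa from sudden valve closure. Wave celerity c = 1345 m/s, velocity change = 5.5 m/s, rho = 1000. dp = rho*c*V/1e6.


dp = 1000 * 1345 * 5.5 / 1e6 = 7.3975 MPa


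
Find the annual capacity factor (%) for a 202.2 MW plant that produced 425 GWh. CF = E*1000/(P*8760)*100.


CF = 425 * 1000 / (202.2 * 8760) * 100 = 23.9941 %


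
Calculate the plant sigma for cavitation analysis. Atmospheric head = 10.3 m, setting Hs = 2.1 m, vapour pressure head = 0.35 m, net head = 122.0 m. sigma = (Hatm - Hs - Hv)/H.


sigma = (10.3 - 2.1 - 0.35) / 122.0 = 0.0643


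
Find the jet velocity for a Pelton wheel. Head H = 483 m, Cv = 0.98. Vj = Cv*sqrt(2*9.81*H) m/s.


Vj = 0.98 * sqrt(2*9.81*483) = 95.4002 m/s


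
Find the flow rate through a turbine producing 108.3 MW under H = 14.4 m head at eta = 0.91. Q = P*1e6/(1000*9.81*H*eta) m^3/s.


Q = 108.3 * 1e6 / (1000 * 9.81 * 14.4 * 0.91) = 842.4722 m^3/s


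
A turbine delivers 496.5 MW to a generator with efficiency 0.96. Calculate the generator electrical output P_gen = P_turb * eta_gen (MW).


P_gen = 496.5 * 0.96 = 476.6400 MW


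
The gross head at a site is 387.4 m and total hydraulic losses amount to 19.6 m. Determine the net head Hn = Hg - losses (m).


Hn = 387.4 - 19.6 = 367.8000 m


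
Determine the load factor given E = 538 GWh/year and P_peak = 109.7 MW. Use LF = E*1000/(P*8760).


LF = 538 * 1000 / (109.7 * 8760) = 0.5598


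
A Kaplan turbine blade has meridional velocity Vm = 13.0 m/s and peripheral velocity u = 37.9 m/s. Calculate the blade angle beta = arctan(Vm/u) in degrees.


beta = arctan(13.0 / 37.9) = 18.9324 degrees


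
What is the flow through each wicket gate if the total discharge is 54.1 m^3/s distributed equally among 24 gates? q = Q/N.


q = 54.1 / 24 = 2.2542 m^3/s


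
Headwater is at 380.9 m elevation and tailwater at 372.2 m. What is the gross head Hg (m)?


Hg = 380.9 - 372.2 = 8.7000 m


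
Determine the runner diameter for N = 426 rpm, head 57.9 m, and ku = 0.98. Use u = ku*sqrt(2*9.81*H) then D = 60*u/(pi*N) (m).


u = 0.98 * sqrt(2*9.81*57.9) = 33.0305 m/s
D = 60 * 33.0305 / (pi * 426) = 1.4808 m


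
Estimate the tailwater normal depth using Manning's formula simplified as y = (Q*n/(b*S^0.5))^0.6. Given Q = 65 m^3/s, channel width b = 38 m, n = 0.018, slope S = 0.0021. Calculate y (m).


y = (65 * 0.018 / (38 * 0.0021^0.5))^0.6 = 0.7877 m


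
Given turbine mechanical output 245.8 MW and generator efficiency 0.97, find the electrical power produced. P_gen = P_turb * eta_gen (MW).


P_gen = 245.8 * 0.97 = 238.4260 MW


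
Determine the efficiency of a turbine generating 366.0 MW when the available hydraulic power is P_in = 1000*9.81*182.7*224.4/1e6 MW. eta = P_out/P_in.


P_in = 1000 * 9.81 * 182.7 * 224.4 / 1e6 = 402.1892 MW
eta = 366.0 / 402.1892 = 0.9100


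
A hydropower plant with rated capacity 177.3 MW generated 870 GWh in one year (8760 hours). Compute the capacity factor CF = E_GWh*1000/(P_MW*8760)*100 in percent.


CF = 870 * 1000 / (177.3 * 8760) * 100 = 56.0153 %


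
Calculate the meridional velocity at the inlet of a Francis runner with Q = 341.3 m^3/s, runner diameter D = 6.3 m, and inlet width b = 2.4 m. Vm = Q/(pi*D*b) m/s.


Vm = 341.3 / (pi * 6.3 * 2.4) = 7.1851 m/s


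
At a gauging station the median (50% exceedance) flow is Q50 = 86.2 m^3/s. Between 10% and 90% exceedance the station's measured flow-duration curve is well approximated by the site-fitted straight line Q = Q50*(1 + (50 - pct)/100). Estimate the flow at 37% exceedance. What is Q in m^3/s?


Q = 86.2 * (1 + (50 - 37)/100) = 97.4060 m^3/s


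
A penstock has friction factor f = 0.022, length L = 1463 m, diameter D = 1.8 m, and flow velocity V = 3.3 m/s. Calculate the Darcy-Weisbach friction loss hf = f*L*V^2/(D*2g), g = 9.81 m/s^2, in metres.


hf = 0.022 * 1463 * 3.3^2 / (1.8 * 2 * 9.81) = 9.9248 m


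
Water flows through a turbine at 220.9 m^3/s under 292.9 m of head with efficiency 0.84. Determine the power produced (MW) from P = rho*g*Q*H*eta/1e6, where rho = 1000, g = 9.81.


P = 1000 * 9.81 * 220.9 * 292.9 * 0.84 / 1e6 = 533.1671 MW


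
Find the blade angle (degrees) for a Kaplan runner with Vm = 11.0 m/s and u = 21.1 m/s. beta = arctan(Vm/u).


beta = arctan(11.0 / 21.1) = 27.5342 degrees


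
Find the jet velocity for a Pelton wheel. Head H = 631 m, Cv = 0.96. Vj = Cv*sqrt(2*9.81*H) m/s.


Vj = 0.96 * sqrt(2*9.81*631) = 106.8158 m/s


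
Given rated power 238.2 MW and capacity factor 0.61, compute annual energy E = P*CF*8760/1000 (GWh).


E = 238.2 * 0.61 * 8760 / 1000 = 1272.8455 GWh


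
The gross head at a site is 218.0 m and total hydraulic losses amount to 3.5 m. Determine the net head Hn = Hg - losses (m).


Hn = 218.0 - 3.5 = 214.5000 m


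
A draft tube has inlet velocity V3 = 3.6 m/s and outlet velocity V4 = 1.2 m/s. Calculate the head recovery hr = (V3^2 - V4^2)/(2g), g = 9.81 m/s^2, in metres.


hr = (3.6^2 - 1.2^2) / (2*9.81) = 0.5872 m


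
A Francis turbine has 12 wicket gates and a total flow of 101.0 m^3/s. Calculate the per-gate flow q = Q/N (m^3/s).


q = 101.0 / 12 = 8.4167 m^3/s


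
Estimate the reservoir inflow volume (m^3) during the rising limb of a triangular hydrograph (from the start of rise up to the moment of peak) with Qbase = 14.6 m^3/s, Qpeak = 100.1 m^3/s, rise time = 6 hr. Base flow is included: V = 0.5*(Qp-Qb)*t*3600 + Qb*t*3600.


V = 0.5*(100.1 - 14.6)*6*3600 + 14.6*6*3600 = 1.2388e+06 m^3


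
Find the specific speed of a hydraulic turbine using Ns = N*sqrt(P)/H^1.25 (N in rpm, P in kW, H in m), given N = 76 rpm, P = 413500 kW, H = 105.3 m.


Ns = 76 * 413500^0.5 / 105.3^1.25 = 144.8825


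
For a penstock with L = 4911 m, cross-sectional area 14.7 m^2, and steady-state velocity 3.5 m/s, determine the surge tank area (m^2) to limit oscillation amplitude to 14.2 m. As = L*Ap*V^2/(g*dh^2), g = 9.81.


As = 4911 * 14.7 * 3.5^2 / (9.81 * 14.2^2) = 447.0722 m^2


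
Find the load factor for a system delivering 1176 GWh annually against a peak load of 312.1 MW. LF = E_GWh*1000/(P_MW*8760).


LF = 1176 * 1000 / (312.1 * 8760) = 0.4301


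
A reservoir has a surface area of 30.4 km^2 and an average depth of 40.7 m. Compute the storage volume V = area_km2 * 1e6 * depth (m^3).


V = 30.4 * 1e6 * 40.7 = 1.2373e+09 m^3


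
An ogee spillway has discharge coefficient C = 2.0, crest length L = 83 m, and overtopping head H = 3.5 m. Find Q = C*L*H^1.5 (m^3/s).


Q = 2.0 * 83 * 3.5^1.5 = 1086.9515 m^3/s


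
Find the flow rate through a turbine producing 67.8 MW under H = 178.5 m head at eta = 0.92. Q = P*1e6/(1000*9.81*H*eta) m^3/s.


Q = 67.8 * 1e6 / (1000 * 9.81 * 178.5 * 0.92) = 42.0857 m^3/s


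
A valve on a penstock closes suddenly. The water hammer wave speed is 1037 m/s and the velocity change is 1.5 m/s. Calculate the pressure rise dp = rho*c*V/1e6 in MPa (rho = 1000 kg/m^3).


dp = 1000 * 1037 * 1.5 / 1e6 = 1.5555 MPa


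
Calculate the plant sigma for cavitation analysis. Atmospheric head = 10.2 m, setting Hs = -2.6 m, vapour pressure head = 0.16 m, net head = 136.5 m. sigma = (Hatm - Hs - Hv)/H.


sigma = (10.2 - (-2.6) - 0.16) / 136.5 = 0.0926


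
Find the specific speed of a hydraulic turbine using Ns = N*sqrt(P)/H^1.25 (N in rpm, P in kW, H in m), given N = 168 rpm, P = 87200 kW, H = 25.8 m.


Ns = 168 * 87200^0.5 / 25.8^1.25 = 853.1844


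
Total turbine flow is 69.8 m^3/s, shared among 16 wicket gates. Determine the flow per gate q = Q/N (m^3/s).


q = 69.8 / 16 = 4.3625 m^3/s


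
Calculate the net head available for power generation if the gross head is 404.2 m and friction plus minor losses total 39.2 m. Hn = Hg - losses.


Hn = 404.2 - 39.2 = 365.0000 m


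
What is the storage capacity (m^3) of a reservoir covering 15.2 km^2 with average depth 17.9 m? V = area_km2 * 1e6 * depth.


V = 15.2 * 1e6 * 17.9 = 2.7208e+08 m^3


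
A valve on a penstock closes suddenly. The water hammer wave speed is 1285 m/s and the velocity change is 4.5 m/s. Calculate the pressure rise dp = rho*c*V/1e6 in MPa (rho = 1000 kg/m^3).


dp = 1000 * 1285 * 4.5 / 1e6 = 5.7825 MPa


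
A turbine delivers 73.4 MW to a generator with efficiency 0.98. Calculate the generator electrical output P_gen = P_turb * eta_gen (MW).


P_gen = 73.4 * 0.98 = 71.9320 MW


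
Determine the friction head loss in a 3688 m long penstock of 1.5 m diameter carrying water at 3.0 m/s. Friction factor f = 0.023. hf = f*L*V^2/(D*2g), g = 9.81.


hf = 0.023 * 3688 * 3.0^2 / (1.5 * 2 * 9.81) = 25.9401 m


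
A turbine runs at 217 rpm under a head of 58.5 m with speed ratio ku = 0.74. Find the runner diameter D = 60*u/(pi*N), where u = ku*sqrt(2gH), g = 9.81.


u = 0.74 * sqrt(2*9.81*58.5) = 25.0703 m/s
D = 60 * 25.0703 / (pi * 217) = 2.2065 m


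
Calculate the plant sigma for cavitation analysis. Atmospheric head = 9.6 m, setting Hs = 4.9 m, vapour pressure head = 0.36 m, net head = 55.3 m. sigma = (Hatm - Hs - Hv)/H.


sigma = (9.6 - 4.9 - 0.36) / 55.3 = 0.0785


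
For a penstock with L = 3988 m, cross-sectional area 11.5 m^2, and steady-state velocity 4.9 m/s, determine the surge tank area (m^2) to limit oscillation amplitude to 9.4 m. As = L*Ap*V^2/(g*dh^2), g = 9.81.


As = 3988 * 11.5 * 4.9^2 / (9.81 * 9.4^2) = 1270.3414 m^2


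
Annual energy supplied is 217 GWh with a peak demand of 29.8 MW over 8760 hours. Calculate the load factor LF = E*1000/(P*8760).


LF = 217 * 1000 / (29.8 * 8760) = 0.8313


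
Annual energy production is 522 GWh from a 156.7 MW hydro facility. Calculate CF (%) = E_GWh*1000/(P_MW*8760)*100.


CF = 522 * 1000 / (156.7 * 8760) * 100 = 38.0275 %


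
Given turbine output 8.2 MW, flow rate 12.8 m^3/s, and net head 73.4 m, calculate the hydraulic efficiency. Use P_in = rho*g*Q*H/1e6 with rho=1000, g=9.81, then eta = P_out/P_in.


P_in = 1000 * 9.81 * 12.8 * 73.4 / 1e6 = 9.2167 MW
eta = 8.2 / 9.2167 = 0.8897


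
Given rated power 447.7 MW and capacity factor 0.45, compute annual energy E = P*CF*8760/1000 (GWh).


E = 447.7 * 0.45 * 8760 / 1000 = 1764.8334 GWh


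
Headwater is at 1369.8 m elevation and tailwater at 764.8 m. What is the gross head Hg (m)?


Hg = 1369.8 - 764.8 = 605.0000 m


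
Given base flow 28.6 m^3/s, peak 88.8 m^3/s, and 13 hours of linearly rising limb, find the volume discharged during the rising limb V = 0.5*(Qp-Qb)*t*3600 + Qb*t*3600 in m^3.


V = 0.5*(88.8 - 28.6)*13*3600 + 28.6*13*3600 = 2.7472e+06 m^3


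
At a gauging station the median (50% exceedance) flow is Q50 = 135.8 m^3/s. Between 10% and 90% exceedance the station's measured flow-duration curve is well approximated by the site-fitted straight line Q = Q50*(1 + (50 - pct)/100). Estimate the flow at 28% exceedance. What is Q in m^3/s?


Q = 135.8 * (1 + (50 - 28)/100) = 165.6760 m^3/s


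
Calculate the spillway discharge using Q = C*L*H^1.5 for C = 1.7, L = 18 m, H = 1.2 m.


Q = 1.7 * 18 * 1.2^1.5 = 40.2247 m^3/s


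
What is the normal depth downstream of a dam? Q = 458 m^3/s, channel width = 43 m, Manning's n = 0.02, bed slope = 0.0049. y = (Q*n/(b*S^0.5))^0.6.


y = (458 * 0.02 / (43 * 0.0049^0.5))^0.6 = 1.9498 m


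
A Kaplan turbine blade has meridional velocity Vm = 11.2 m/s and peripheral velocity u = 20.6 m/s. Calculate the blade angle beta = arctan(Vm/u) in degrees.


beta = arctan(11.2 / 20.6) = 28.5325 degrees


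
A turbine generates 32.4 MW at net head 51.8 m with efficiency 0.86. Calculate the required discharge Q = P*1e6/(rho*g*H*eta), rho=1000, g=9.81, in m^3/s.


Q = 32.4 * 1e6 / (1000 * 9.81 * 51.8 * 0.86) = 74.1392 m^3/s


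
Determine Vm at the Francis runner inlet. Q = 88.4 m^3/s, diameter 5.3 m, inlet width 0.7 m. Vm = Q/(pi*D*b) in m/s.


Vm = 88.4 / (pi * 5.3 * 0.7) = 7.5845 m/s


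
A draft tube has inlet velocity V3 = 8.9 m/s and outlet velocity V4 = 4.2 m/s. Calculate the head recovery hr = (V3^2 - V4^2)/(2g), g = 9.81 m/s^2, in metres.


hr = (8.9^2 - 4.2^2) / (2*9.81) = 3.1381 m


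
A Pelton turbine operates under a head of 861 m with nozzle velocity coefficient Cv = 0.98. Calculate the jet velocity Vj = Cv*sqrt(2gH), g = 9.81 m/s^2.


Vj = 0.98 * sqrt(2*9.81*861) = 127.3729 m/s


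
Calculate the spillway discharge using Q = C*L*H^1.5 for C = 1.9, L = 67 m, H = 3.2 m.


Q = 1.9 * 67 * 3.2^1.5 = 728.7077 m^3/s


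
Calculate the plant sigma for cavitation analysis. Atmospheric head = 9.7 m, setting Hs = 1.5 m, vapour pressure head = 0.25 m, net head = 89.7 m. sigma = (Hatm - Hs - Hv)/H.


sigma = (9.7 - 1.5 - 0.25) / 89.7 = 0.0886


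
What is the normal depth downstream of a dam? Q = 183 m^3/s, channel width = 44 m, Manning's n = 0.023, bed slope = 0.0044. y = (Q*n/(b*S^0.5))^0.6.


y = (183 * 0.023 / (44 * 0.0044^0.5))^0.6 = 1.2457 m


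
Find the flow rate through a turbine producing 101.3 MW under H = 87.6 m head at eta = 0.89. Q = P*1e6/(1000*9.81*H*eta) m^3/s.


Q = 101.3 * 1e6 / (1000 * 9.81 * 87.6 * 0.89) = 132.4483 m^3/s


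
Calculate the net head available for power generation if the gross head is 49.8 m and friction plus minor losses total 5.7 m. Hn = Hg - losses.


Hn = 49.8 - 5.7 = 44.1000 m


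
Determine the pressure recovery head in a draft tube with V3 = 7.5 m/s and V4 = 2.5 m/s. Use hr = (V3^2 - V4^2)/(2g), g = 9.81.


hr = (7.5^2 - 2.5^2) / (2*9.81) = 2.5484 m


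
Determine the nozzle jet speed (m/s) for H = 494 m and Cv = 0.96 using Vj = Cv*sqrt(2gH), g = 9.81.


Vj = 0.96 * sqrt(2*9.81*494) = 94.5114 m/s


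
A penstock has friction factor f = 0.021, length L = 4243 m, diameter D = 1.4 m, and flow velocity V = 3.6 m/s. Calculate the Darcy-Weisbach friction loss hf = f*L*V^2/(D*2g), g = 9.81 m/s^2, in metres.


hf = 0.021 * 4243 * 3.6^2 / (1.4 * 2 * 9.81) = 42.0407 m


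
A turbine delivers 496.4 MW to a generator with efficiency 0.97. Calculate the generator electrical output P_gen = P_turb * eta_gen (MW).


P_gen = 496.4 * 0.97 = 481.5080 MW


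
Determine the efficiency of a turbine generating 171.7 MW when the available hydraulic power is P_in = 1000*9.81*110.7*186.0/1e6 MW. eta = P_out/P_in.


P_in = 1000 * 9.81 * 110.7 * 186.0 / 1e6 = 201.9899 MW
eta = 171.7 / 201.9899 = 0.8500


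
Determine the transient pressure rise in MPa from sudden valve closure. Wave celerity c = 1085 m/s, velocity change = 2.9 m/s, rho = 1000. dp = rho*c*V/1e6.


dp = 1000 * 1085 * 2.9 / 1e6 = 3.1465 MPa


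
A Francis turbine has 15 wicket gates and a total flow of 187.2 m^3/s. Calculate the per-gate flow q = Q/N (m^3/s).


q = 187.2 / 15 = 12.4800 m^3/s


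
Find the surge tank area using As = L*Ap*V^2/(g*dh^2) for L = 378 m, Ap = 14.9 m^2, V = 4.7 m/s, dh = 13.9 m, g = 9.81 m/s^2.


As = 378 * 14.9 * 4.7^2 / (9.81 * 13.9^2) = 65.6410 m^2


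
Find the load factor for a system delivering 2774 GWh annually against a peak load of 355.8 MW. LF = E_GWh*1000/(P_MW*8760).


LF = 2774 * 1000 / (355.8 * 8760) = 0.8900


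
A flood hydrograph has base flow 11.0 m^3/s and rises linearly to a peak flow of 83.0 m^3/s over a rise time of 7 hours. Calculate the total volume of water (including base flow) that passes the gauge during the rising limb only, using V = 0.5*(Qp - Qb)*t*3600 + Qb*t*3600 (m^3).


V = 0.5*(83.0 - 11.0)*7*3600 + 11.0*7*3600 = 1.1844e+06 m^3
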